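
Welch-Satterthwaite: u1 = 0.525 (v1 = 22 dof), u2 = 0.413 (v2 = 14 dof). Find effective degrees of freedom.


uc = sqrt(u1^2 + u2^2) = sqrt(0.525^2 + 0.413^2) = 0.66797754
v_eff = uc^4 / (u1^4/v1 + u2^4/v2)
= 0.66797754^4 / (0.525^4/22 + 0.413^4/14)
= 0.19908908 / 0.0055312702
v_eff = 35.9934

35.9934


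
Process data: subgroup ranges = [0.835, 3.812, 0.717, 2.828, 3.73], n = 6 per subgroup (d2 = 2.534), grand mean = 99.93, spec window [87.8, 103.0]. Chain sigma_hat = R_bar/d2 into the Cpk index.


R_bar = (0.835 + 3.812 + 0.717 + 2.828 + 3.73) / 5 = 2.3844
sigma = R_bar / d2 = 2.3844 / 2.534 = 0.9409629
Cp = (USL - LSL)/(6*sigma) = (103.0 - 87.8)/(6*0.9409629) = 2.6923
Cpu = (103.0 - 99.93)/(3*0.9409629) = 1.0875
Cpl = (99.93 - 87.8)/(3*0.9409629) = 4.2970
Cpk = min(Cpu, Cpl) = 1.0875

1.0875


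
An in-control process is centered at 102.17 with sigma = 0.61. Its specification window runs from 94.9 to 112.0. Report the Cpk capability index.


Cpu = (USL - mean) / (3*sigma) = (112.0 - 102.17) / (3*0.61) = 5.3716
Cpl = (mean - LSL) / (3*sigma) = (102.17 - 94.9) / (3*0.61) = 3.9727
Cpk = min(Cpu, Cpl) = 3.9727

3.9727


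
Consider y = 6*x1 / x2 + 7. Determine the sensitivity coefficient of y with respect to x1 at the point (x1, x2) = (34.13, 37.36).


y = 6*x1 / x2 + 7
dy/dx1 = 6/x2
Evaluate at x2 = 37.36: c1 = 6 / 37.36
c1 = 0.1606

0.1606


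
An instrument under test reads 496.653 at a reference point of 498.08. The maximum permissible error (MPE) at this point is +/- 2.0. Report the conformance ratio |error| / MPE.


e = indication - reference = 496.653 - 498.08 = -1.4270
|e| = 1.4270
ratio = |e| / MPE = 1.4270 / 2.0
ratio = 0.7135

0.7135


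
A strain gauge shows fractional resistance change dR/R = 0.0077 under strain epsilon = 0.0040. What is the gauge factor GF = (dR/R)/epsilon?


GF = (dR/R) / epsilon
= 0.0077 / 0.0040
= 1.9250

1.9250


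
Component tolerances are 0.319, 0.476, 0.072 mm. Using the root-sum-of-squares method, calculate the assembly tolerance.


RSS = sqrt(0.319^2 + 0.476^2 + 0.072^2)
= sqrt(0.333521)
= 0.5775

0.5775


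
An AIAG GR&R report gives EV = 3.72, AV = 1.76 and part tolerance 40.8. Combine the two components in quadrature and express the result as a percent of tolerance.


GRR = sqrt(EV^2 + AV^2) = sqrt(3.72^2 + 1.76^2) = 4.1153372
%GRR = GRR / tol * 100 = 4.1153372 / 40.8 * 100
%GRR = 10.0866

10.0866


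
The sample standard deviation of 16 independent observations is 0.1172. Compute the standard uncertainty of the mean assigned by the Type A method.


u_A = s / sqrt(n)
u_A = 0.1172 / sqrt(16)
u_A = 0.1172 / 4
u_A = 0.0293

0.0293


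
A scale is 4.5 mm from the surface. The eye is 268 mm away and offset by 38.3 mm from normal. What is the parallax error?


error = h * offset / d
= 4.5 * 38.3 / 268
= 0.6431

0.6431


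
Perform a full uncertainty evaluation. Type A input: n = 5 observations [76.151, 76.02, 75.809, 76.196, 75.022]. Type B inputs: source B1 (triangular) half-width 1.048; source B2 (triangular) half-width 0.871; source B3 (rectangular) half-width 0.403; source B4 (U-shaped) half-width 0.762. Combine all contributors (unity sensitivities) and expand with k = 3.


mean = (76.151 + 76.02 + 75.809 + 76.196 + 75.022) / 5 = 75.8396
s = sqrt(sum((x - mean)^2)/(n-1)) = 0.48112919
u_A = s / sqrt(n) = 0.48112919 / sqrt(5) = 0.21516751
u_B1 = 1.048 / sqrt(6) = 0.42784421
u_B2 = 0.871 / sqrt(6) = 0.35558426
u_B3 = 0.403 / sqrt(3) = 0.23267216
u_B4 = 0.762 / sqrt(2) = 0.53881537
uc = sqrt(0.21516751^2 + 0.42784421^2 + 0.35558426^2 + 0.23267216^2 + 0.53881537^2) = 0.83680716
U = k * uc = 3 * 0.83680716
U = 2.5104

2.5104


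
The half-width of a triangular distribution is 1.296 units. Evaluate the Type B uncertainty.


u_B = half_width / sqrt(6)
u_B = 1.296 / 2.4494897
u_B = 0.5291

0.5291


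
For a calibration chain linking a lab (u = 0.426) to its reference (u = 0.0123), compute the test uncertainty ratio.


TUR = u_lab / u_ref
= 0.426 / 0.0123
= 34.6341

34.6341


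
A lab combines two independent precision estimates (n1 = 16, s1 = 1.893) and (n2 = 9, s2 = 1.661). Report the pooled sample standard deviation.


s_p = sqrt(((n1-1)*s1^2 + (n2-1)*s2^2) / (n1+n2-2))
numerator = (16-1)*1.893^2 + (9-1)*1.661^2 = 53.751735 + 22.071368 = 75.823103
denominator = 16 + 9 - 2 = 23
s_p^2 = 75.823103 / 23 = 3.2966567
s_p = sqrt(3.2966567) = 1.8157

1.8157


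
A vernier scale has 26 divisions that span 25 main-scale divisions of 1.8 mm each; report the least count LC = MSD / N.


LC = MSD / n_div
= 1.8 / 26
= 0.0692

0.0692


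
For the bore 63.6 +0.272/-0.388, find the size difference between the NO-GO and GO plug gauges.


GO = nominal - lower_tol (smallest hole = maximum material condition)
GO = 63.6 - 0.388 = 63.212
NO-GO = nominal + upper_tol (largest hole = least material condition)
NO-GO = 63.6 + 0.272 = 63.872
spread = NO-GO - GO = 63.872 - 63.212 = 0.6600

0.6600


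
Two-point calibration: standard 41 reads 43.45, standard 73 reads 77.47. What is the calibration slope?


slope = (y2 - y1) / (x2 - x1)
= (77.47 - 43.45) / (73 - 41)
= 34.0200 / 32
= 1.0631

1.0631


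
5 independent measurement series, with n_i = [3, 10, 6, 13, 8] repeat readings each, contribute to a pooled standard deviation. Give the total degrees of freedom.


nu = sum_i (n_i - 1)
nu = ((3 - 1) + (10 - 1) + (6 - 1) + (13 - 1) + (8 - 1))
nu = 2 + 9 + 5 + 12 + 7
nu = 35

35


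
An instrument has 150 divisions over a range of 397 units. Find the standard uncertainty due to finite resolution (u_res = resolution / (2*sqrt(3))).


resolution = range / divisions
resolution = 397 / 150 = 2.6466667
u_res = resolution / (2*sqrt(3))
u_res = 2.6466667 / 3.4641016
u_res = 0.7640

0.7640


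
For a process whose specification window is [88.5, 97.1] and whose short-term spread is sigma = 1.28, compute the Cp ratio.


Cp = (USL - LSL) / (6 * sigma)
= (97.1 - 88.5) / (6 * 1.28)
= 8.6000 / 7.6800
= 1.1198

1.1198


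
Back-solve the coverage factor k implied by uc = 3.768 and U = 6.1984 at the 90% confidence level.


k = U / uc
k = 6.1984 / 3.768
k = 1.645

1.645


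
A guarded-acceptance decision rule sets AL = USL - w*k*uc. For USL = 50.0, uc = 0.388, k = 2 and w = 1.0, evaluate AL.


U = k * uc = 2 * 0.388 = 0.776
guard band g = w * U = 1.0 * 0.776 = 0.776
AL = USL - g = 50.0 - 0.776
AL = 49.2240

49.2240


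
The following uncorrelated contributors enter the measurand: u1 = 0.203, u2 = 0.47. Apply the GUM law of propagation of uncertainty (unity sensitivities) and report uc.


uc = sqrt(0.203^2 + 0.47^2)
uc = sqrt(0.262109)
uc = 0.5120

0.5120


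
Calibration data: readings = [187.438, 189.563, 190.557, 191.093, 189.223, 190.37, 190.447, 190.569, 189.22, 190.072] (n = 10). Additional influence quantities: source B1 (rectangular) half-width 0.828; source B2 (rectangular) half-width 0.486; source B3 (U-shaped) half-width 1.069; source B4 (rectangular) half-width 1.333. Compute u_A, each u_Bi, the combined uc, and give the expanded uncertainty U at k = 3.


mean = (187.438 + 189.563 + 190.557 + 191.093 + 189.223 + 190.37 + 190.447 + 190.569 + 189.22 + 190.072) / 10 = 189.8552
s = sqrt(sum((x - mean)^2)/(n-1)) = 1.0502816
u_A = s / sqrt(n) = 1.0502816 / sqrt(10) = 0.3321282
u_B1 = 0.828 / sqrt(3) = 0.47804602
u_B2 = 0.486 / sqrt(3) = 0.28059223
u_B3 = 1.069 / sqrt(2) = 0.75589715
u_B4 = 1.333 / sqrt(3) = 0.76960791
uc = sqrt(0.3321282^2 + 0.47804602^2 + 0.28059223^2 + 0.75589715^2 + 0.76960791^2) = 1.257476
U = k * uc = 3 * 1.257476
U = 3.7724

3.7724


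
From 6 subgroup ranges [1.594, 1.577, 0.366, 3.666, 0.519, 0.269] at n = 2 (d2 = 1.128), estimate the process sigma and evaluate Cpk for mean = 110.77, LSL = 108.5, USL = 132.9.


R_bar = (1.594 + 1.577 + 0.366 + 3.666 + 0.519 + 0.269) / 6 = 1.3318333
sigma = R_bar / d2 = 1.3318333 / 1.128 = 1.1807033
Cp = (USL - LSL)/(6*sigma) = (132.9 - 108.5)/(6*1.1807033) = 3.4443
Cpu = (132.9 - 110.77)/(3*1.1807033) = 6.2477
Cpl = (110.77 - 108.5)/(3*1.1807033) = 0.6409
Cpk = min(Cpu, Cpl) = 0.6409

0.6409


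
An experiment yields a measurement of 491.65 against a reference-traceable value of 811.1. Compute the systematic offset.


Systematic error = measured - true
= 491.65 - 811.1
= -319.4500

-319.4500


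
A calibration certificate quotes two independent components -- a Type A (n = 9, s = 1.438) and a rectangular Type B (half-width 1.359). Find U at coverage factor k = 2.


u_A = s / sqrt(n) = 1.438 / sqrt(9) = 0.47933333
u_B = half_width / sqrt(3) = 1.359 / sqrt(3) = 0.78461902
uc = sqrt(u_A^2 + u_B^2) = sqrt(0.47933333^2 + 0.78461902^2) = 0.91944954
U = k * uc = 2 * 0.91944954
U = 1.8389

1.8389


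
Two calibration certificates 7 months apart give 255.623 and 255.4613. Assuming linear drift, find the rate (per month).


rate = (v2 - v1) / months
= (255.4613 - 255.623) / 7
= -0.1617 / 7
= -0.0231

-0.0231


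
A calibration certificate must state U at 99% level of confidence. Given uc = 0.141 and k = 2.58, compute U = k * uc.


U = k * uc
U = 2.58 * 0.141
U = 0.3638

0.3638


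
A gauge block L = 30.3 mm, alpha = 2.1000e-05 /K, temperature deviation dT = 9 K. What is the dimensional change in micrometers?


dL = L * alpha * dT
= 30.3 * 2.1000e-05 * 9
= 0.0057267 mm
dL_um = 0.0057267 * 1000 = 5.7267 um

5.7267


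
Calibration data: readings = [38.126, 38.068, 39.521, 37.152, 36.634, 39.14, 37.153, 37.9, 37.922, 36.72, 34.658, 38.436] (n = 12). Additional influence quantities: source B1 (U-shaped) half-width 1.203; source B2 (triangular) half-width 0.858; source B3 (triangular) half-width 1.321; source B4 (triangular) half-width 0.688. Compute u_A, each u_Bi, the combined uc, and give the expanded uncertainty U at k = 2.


mean = (38.126 + 38.068 + 39.521 + 37.152 + 36.634 + 39.14 + 37.153 + 37.9 + 37.922 + 36.72 + 34.658 + 38.436) / 12 = 37.61916667
s = sqrt(sum((x - mean)^2)/(n-1)) = 1.2866145
u_A = s / sqrt(n) = 1.2866145 / sqrt(12) = 0.37141361
u_B1 = 1.203 / sqrt(2) = 0.85064946
u_B2 = 0.858 / sqrt(6) = 0.35027703
u_B3 = 1.321 / sqrt(6) = 0.53929599
u_B4 = 0.688 / sqrt(6) = 0.28087482
uc = sqrt(0.37141361^2 + 0.85064946^2 + 0.35027703^2 + 0.53929599^2 + 0.28087482^2) = 1.1636053
U = k * uc = 2 * 1.1636053
U = 2.3272

2.3272


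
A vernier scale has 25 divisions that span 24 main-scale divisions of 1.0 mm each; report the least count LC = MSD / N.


LC = MSD / n_div
= 1.0 / 25
= 0.0400

0.0400


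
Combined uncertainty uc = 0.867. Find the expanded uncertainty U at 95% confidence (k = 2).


U = k * uc
U = 2 * 0.867
U = 1.7340

1.7340


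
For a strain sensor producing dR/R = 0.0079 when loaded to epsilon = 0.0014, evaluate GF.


GF = (dR/R) / epsilon
= 0.0079 / 0.0014
= 5.6429

5.6429


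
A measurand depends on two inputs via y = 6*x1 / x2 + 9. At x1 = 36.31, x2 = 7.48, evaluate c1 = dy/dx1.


y = 6*x1 / x2 + 9
dy/dx1 = 6/x2
Evaluate at x2 = 7.48: c1 = 6 / 7.48
c1 = 0.8021

0.8021


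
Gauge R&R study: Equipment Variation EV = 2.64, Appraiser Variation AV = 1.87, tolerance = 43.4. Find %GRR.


GRR = sqrt(EV^2 + AV^2) = sqrt(2.64^2 + 1.87^2) = 3.2351971
%GRR = GRR / tol * 100 = 3.2351971 / 43.4 * 100
%GRR = 7.4544

7.4544


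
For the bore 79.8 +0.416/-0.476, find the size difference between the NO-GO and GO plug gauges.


GO = nominal - lower_tol (smallest hole = maximum material condition)
GO = 79.8 - 0.476 = 79.324
NO-GO = nominal + upper_tol (largest hole = least material condition)
NO-GO = 79.8 + 0.416 = 80.216
spread = NO-GO - GO = 80.216 - 79.324 = 0.8920

0.8920


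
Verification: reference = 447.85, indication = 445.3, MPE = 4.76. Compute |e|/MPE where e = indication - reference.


e = indication - reference = 445.3 - 447.85 = -2.5500
|e| = 2.5500
ratio = |e| / MPE = 2.5500 / 4.76
ratio = 0.5357

0.5357


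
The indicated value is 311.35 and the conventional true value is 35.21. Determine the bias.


Systematic error = measured - true
= 311.35 - 35.21
= 276.1400

276.1400


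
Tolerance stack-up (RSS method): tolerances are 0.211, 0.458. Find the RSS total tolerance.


RSS = sqrt(0.211^2 + 0.458^2)
= sqrt(0.254285)
= 0.5043

0.5043


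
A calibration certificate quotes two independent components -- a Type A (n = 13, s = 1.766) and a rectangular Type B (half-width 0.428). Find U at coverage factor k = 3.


u_A = s / sqrt(n) = 1.766 / sqrt(13) = 0.48980027
u_B = half_width / sqrt(3) = 0.428 / sqrt(3) = 0.24710592
uc = sqrt(u_A^2 + u_B^2) = sqrt(0.48980027^2 + 0.24710592^2) = 0.54860335
U = k * uc = 3 * 0.54860335
U = 1.6458

1.6458


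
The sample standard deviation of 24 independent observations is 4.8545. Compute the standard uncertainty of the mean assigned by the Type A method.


u_A = s / sqrt(n)
u_A = 4.8545 / sqrt(24)
u_A = 4.8545 / 4.8989795
u_A = 0.9909

0.9909


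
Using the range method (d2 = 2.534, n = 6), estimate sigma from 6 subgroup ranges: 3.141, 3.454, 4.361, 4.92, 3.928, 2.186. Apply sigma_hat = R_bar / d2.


R_bar = (3.141 + 3.454 + 4.361 + 4.92 + 3.928 + 2.186) / 6
R_bar = 21.99 / 6 = 3.665
sigma_hat = R_bar / d2 = 3.665 / 2.534 = 1.4463

1.4463


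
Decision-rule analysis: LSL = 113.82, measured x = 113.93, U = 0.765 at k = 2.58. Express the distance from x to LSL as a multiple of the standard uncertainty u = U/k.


u = U / k = 0.765 / 2.58 = 0.29651163
margin = |LSL - x| = |113.82 - 113.93| = 0.11
z = margin / u = 0.11 / 0.29651163
z = 0.3710

0.3710


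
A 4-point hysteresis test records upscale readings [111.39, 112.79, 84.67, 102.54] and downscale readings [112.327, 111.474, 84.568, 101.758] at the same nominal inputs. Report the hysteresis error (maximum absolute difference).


|111.39 - 112.327| = 0.9370
|112.79 - 111.474| = 1.3160
|84.67 - 84.568| = 0.1020
|102.54 - 101.758| = 0.7820
hysteresis = max(diffs) = 1.3160

1.3160


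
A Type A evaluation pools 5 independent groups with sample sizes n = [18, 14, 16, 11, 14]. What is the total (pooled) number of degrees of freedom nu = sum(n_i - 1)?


nu = sum_i (n_i - 1)
nu = ((18 - 1) + (14 - 1) + (16 - 1) + (11 - 1) + (14 - 1))
nu = 17 + 13 + 15 + 10 + 13
nu = 68

68


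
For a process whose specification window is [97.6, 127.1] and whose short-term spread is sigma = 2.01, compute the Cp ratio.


Cp = (USL - LSL) / (6 * sigma)
= (127.1 - 97.6) / (6 * 2.01)
= 29.5000 / 12.0600
= 2.4461

2.4461


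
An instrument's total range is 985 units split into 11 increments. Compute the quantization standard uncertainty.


resolution = range / divisions
resolution = 985 / 11 = 89.545455
u_res = resolution / (2*sqrt(3))
u_res = 89.545455 / 3.4641016
u_res = 25.8495

25.8495


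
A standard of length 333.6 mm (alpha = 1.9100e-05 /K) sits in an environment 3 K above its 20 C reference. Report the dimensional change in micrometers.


dL = L * alpha * dT
= 333.6 * 1.9100e-05 * 3
= 0.0191153 mm
dL_um = 0.0191153 * 1000 = 19.1153 um

19.1153


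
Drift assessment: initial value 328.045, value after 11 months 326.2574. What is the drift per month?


rate = (v2 - v1) / months
= (326.2574 - 328.045) / 11
= -1.7876 / 11
= -0.1625

-0.1625


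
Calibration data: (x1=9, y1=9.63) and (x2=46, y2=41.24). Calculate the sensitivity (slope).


slope = (y2 - y1) / (x2 - x1)
= (41.24 - 9.63) / (46 - 9)
= 31.6100 / 37
= 0.8543

0.8543


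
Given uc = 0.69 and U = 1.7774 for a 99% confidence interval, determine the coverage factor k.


k = U / uc
k = 1.7774 / 0.69
k = 2.576

2.576


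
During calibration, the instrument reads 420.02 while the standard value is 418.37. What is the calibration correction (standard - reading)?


Correction = standard - reading
= 418.37 - 420.02
= -1.6500

-1.6500


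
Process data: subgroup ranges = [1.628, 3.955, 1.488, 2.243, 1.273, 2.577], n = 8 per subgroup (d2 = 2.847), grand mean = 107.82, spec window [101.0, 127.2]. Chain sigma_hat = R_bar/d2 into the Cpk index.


R_bar = (1.628 + 3.955 + 1.488 + 2.243 + 1.273 + 2.577) / 6 = 2.194
sigma = R_bar / d2 = 2.194 / 2.847 = 0.77063576
Cp = (USL - LSL)/(6*sigma) = (127.2 - 101.0)/(6*0.77063576) = 5.6663
Cpu = (127.2 - 107.82)/(3*0.77063576) = 8.3827
Cpl = (107.82 - 101.0)/(3*0.77063576) = 2.9499
Cpk = min(Cpu, Cpl) = 2.9499

2.9499


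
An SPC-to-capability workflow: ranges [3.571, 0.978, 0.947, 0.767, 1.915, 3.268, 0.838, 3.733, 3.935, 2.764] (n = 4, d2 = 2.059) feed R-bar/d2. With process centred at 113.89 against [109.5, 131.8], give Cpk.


R_bar = (3.571 + 0.978 + 0.947 + 0.767 + 1.915 + 3.268 + 0.838 + 3.733 + 3.935 + 2.764) / 10 = 2.2716
sigma = R_bar / d2 = 2.2716 / 2.059 = 1.103254
Cp = (USL - LSL)/(6*sigma) = (131.8 - 109.5)/(6*1.103254) = 3.3688
Cpu = (131.8 - 113.89)/(3*1.103254) = 5.4113
Cpl = (113.89 - 109.5)/(3*1.103254) = 1.3264
Cpk = min(Cpu, Cpl) = 1.3264

1.3264


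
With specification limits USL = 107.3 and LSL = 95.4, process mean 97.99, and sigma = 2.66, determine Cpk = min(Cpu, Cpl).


Cpu = (USL - mean) / (3*sigma) = (107.3 - 97.99) / (3*2.66) = 1.1667
Cpl = (mean - LSL) / (3*sigma) = (97.99 - 95.4) / (3*2.66) = 0.3246
Cpk = min(Cpu, Cpl) = 0.3246

0.3246


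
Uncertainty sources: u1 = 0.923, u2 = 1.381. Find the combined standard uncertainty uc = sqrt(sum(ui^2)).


uc = sqrt(0.923^2 + 1.381^2)
uc = sqrt(2.75909)
uc = 1.6611

1.6611


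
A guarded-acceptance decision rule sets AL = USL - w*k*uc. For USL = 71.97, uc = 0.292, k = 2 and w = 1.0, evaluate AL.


U = k * uc = 2 * 0.292 = 0.584
guard band g = w * U = 1.0 * 0.584 = 0.584
AL = USL - g = 71.97 - 0.584
AL = 71.3860

71.3860


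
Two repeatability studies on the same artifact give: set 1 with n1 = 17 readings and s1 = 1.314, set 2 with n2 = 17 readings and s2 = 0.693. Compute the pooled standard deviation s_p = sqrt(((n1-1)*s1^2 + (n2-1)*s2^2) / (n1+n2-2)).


s_p = sqrt(((n1-1)*s1^2 + (n2-1)*s2^2) / (n1+n2-2))
numerator = (17-1)*1.314^2 + (17-1)*0.693^2 = 27.625536 + 7.683984 = 35.30952
denominator = 17 + 17 - 2 = 32
s_p^2 = 35.30952 / 32 = 1.1034225
s_p = sqrt(1.1034225) = 1.0504

1.0504


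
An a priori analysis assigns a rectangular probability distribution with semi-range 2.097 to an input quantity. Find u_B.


u_B = half_width / sqrt(3)
u_B = 2.097 / 1.7320508
u_B = 1.2107

1.2107


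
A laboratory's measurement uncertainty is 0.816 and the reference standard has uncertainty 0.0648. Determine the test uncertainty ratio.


TUR = u_lab / u_ref
= 0.816 / 0.0648
= 12.5926

12.5926


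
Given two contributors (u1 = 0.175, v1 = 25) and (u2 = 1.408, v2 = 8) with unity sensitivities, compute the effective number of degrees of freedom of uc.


uc = sqrt(u1^2 + u2^2) = sqrt(0.175^2 + 1.408^2) = 1.4188337
v_eff = uc^4 / (u1^4/v1 + u2^4/v2)
= 1.4188337^4 / (0.175^4/25 + 1.408^4/8)
= 4.0525276 / 0.49130795
v_eff = 8.2484

8.2484


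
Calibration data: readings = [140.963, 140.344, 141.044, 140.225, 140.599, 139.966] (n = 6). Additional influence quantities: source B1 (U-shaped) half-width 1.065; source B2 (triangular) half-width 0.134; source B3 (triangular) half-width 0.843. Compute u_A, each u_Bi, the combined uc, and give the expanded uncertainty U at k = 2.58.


mean = (140.963 + 140.344 + 141.044 + 140.225 + 140.599 + 139.966) / 6 = 140.5235
s = sqrt(sum((x - mean)^2)/(n-1)) = 0.4247139
u_A = s / sqrt(n) = 0.4247139 / sqrt(6) = 0.17338872
u_B1 = 1.065 / sqrt(2) = 0.75306872
u_B2 = 0.134 / sqrt(6) = 0.054705271
u_B3 = 0.843 / sqrt(6) = 0.34415331
uc = sqrt(0.17338872^2 + 0.75306872^2 + 0.054705271^2 + 0.34415331^2) = 0.84770886
U = k * uc = 2.58 * 0.84770886
U = 2.1871

2.1871


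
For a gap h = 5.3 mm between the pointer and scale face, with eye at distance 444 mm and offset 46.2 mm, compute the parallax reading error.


error = h * offset / d
= 5.3 * 46.2 / 444
= 0.5515

0.5515


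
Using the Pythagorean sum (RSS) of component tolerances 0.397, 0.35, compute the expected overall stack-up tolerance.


RSS = sqrt(0.397^2 + 0.35^2)
= sqrt(0.280109)
= 0.5293

0.5293


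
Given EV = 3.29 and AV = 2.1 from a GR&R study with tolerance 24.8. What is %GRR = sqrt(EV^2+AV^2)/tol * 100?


GRR = sqrt(EV^2 + AV^2) = sqrt(3.29^2 + 2.1^2) = 3.9030885
%GRR = GRR / tol * 100 = 3.9030885 / 24.8 * 100
%GRR = 15.7383

15.7383


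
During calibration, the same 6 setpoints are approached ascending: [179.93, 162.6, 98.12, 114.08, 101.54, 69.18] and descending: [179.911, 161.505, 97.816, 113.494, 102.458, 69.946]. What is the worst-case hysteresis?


|179.93 - 179.911| = 0.0190
|162.6 - 161.505| = 1.0950
|98.12 - 97.816| = 0.3040
|114.08 - 113.494| = 0.5860
|101.54 - 102.458| = 0.9180
|69.18 - 69.946| = 0.7660
hysteresis = max(diffs) = 1.0950

1.0950


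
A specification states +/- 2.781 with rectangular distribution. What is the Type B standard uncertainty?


u_B = half_width / sqrt(3)
u_B = 2.781 / 1.7320508
u_B = 1.6056

1.6056


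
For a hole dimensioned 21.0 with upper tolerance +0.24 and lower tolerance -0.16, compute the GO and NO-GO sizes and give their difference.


GO = nominal - lower_tol (smallest hole = maximum material condition)
GO = 21.0 - 0.16 = 20.84
NO-GO = nominal + upper_tol (largest hole = least material condition)
NO-GO = 21.0 + 0.24 = 21.24
spread = NO-GO - GO = 21.24 - 20.84 = 0.4000

0.4000


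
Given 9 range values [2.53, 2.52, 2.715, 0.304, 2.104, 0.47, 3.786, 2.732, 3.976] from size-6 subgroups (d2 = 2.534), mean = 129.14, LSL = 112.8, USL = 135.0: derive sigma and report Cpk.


R_bar = (2.53 + 2.52 + 2.715 + 0.304 + 2.104 + 0.47 + 3.786 + 2.732 + 3.976) / 9 = 2.3485556
sigma = R_bar / d2 = 2.3485556 / 2.534 = 0.92681752
Cp = (USL - LSL)/(6*sigma) = (135.0 - 112.8)/(6*0.92681752) = 3.9922
Cpu = (135.0 - 129.14)/(3*0.92681752) = 2.1076
Cpl = (129.14 - 112.8)/(3*0.92681752) = 5.8767
Cpk = min(Cpu, Cpl) = 2.1076

2.1076


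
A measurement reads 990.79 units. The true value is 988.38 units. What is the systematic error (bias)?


Systematic error = measured - true
= 990.79 - 988.38
= 2.4100

2.4100


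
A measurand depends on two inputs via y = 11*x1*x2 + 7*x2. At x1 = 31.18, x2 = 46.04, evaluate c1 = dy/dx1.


y = 11*x1*x2 + 7*x2
dy/dx1 = 11*x2
Evaluate at x2 = 46.04: c1 = 11 * 46.04
c1 = 506.4400

506.4400


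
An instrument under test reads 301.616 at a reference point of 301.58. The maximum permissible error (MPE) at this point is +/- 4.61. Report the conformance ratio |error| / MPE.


e = indication - reference = 301.616 - 301.58 = 0.0360
|e| = 0.0360
ratio = |e| / MPE = 0.0360 / 4.61
ratio = 0.0078

0.0078


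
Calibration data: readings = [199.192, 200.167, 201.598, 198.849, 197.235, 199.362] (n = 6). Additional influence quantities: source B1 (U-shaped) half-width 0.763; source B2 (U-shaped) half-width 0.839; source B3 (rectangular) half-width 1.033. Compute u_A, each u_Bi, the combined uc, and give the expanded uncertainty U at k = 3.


mean = (199.192 + 200.167 + 201.598 + 198.849 + 197.235 + 199.362) / 6 = 199.4005
s = sqrt(sum((x - mean)^2)/(n-1)) = 1.4460308
u_A = s / sqrt(n) = 1.4460308 / sqrt(6) = 0.5903396
u_B1 = 0.763 / sqrt(2) = 0.53952247
u_B2 = 0.839 / sqrt(2) = 0.59326259
u_B3 = 1.033 / sqrt(3) = 0.59640283
uc = sqrt(0.5903396^2 + 0.53952247^2 + 0.59326259^2 + 0.59640283^2) = 1.1607076
U = k * uc = 3 * 1.1607076
U = 3.4821

3.4821


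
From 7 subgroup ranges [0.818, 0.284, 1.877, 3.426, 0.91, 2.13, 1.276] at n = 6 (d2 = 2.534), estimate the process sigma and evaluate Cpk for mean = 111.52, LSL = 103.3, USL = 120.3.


R_bar = (0.818 + 0.284 + 1.877 + 3.426 + 0.91 + 2.13 + 1.276) / 7 = 1.5315714
sigma = R_bar / d2 = 1.5315714 / 2.534 = 0.6044086
Cp = (USL - LSL)/(6*sigma) = (120.3 - 103.3)/(6*0.6044086) = 4.6878
Cpu = (120.3 - 111.52)/(3*0.6044086) = 4.8422
Cpl = (111.52 - 103.3)/(3*0.6044086) = 4.5334
Cpk = min(Cpu, Cpl) = 4.5334

4.5334


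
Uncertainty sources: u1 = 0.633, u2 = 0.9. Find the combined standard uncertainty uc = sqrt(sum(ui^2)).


uc = sqrt(0.633^2 + 0.9^2)
uc = sqrt(1.210689)
uc = 1.1003

1.1003


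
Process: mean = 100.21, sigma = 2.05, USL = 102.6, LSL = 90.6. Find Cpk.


Cpu = (USL - mean) / (3*sigma) = (102.6 - 100.21) / (3*2.05) = 0.3886
Cpl = (mean - LSL) / (3*sigma) = (100.21 - 90.6) / (3*2.05) = 1.5626
Cpk = min(Cpu, Cpl) = 0.3886

0.3886


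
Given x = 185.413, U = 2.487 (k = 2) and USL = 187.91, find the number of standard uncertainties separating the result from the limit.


u = U / k = 2.487 / 2 = 1.2435
margin = |USL - x| = |187.91 - 185.413| = 2.497
z = margin / u = 2.497 / 1.2435
z = 2.0080

2.0080


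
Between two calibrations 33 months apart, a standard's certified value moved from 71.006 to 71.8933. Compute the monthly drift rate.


rate = (v2 - v1) / months
= (71.8933 - 71.006) / 33
= 0.8873 / 33
= 0.0269

0.0269


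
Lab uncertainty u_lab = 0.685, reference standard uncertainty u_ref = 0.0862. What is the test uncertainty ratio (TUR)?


TUR = u_lab / u_ref
= 0.685 / 0.0862
= 7.9466

7.9466


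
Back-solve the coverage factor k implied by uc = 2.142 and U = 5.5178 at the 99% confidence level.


k = U / uc
k = 5.5178 / 2.142
k = 2.576

2.576


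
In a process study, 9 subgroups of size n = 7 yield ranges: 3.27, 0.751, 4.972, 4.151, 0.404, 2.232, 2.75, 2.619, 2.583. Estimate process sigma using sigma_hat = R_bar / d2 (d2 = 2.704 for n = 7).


R_bar = (3.27 + 0.751 + 4.972 + 4.151 + 0.404 + 2.232 + 2.75 + 2.619 + 2.583) / 9
R_bar = 23.732 / 9 = 2.6368889
sigma_hat = R_bar / d2 = 2.6368889 / 2.704 = 0.9752

0.9752


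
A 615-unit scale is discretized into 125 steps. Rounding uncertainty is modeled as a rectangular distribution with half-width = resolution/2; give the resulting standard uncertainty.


resolution = range / divisions
resolution = 615 / 125 = 4.92
u_res = resolution / (2*sqrt(3))
u_res = 4.92 / 3.4641016
u_res = 1.4203

1.4203


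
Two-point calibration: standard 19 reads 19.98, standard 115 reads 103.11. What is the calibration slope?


slope = (y2 - y1) / (x2 - x1)
= (103.11 - 19.98) / (115 - 19)
= 83.1300 / 96
= 0.8659

0.8659


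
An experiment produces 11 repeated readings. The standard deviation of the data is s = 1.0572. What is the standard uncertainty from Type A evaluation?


u_A = s / sqrt(n)
u_A = 1.0572 / sqrt(11)
u_A = 1.0572 / 3.3166248
u_A = 0.3188

0.3188


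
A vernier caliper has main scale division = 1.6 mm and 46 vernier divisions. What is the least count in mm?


LC = MSD / n_div
= 1.6 / 46
= 0.0348

0.0348


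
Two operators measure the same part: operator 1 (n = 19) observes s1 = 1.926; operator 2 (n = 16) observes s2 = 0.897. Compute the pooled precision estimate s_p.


s_p = sqrt(((n1-1)*s1^2 + (n2-1)*s2^2) / (n1+n2-2))
numerator = (19-1)*1.926^2 + (16-1)*0.897^2 = 66.770568 + 12.069135 = 78.839703
denominator = 19 + 16 - 2 = 33
s_p^2 = 78.839703 / 33 = 2.3890819
s_p = sqrt(2.3890819) = 1.5457

1.5457


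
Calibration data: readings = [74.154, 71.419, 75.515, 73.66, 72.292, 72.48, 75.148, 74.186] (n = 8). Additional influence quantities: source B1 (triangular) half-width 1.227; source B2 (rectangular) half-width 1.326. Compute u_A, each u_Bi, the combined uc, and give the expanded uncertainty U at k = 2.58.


mean = (74.154 + 71.419 + 75.515 + 73.66 + 72.292 + 72.48 + 75.148 + 74.186) / 8 = 73.60675
s = sqrt(sum((x - mean)^2)/(n-1)) = 1.4362203
u_A = s / sqrt(n) = 1.4362203 / sqrt(8) = 0.50778056
u_B1 = 1.227 / sqrt(6) = 0.50092065
u_B2 = 1.326 / sqrt(3) = 0.76556646
uc = sqrt(0.50778056^2 + 0.50092065^2 + 0.76556646^2) = 1.046353
U = k * uc = 2.58 * 1.046353
U = 2.6996

2.6996


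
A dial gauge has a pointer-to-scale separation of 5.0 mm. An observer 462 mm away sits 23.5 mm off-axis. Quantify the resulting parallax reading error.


error = h * offset / d
= 5.0 * 23.5 / 462
= 0.2543

0.2543


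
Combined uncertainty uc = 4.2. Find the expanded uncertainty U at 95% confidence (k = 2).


U = k * uc
U = 2 * 4.2
U = 8.4000

8.4000


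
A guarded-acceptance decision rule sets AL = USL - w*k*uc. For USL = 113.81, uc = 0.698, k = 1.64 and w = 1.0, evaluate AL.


U = k * uc = 1.64 * 0.698 = 1.14472
guard band g = w * U = 1.0 * 1.14472 = 1.14472
AL = USL - g = 113.81 - 1.14472
AL = 112.6653

112.6653


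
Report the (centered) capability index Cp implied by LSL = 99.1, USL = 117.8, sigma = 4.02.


Cp = (USL - LSL) / (6 * sigma)
= (117.8 - 99.1) / (6 * 4.02)
= 18.7000 / 24.1200
= 0.7753

0.7753


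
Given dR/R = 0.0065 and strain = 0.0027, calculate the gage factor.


GF = (dR/R) / epsilon
= 0.0065 / 0.0027
= 2.4074

2.4074


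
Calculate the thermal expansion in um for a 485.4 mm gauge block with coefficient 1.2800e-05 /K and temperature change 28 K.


dL = L * alpha * dT
= 485.4 * 1.2800e-05 * 28
= 0.1739674 mm
dL_um = 0.1739674 * 1000 = 173.9674 um

173.9674


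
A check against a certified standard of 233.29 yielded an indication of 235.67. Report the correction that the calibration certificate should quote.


Correction = standard - reading
= 233.29 - 235.67
= -2.3800

-2.3800


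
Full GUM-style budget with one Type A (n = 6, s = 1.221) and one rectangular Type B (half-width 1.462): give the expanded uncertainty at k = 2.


u_A = s / sqrt(n) = 1.221 / sqrt(6) = 0.49847116
u_B = half_width / sqrt(3) = 1.462 / sqrt(3) = 0.84408609
uc = sqrt(u_A^2 + u_B^2) = sqrt(0.49847116^2 + 0.84408609^2) = 0.98028303
U = k * uc = 2 * 0.98028303
U = 1.9606

1.9606


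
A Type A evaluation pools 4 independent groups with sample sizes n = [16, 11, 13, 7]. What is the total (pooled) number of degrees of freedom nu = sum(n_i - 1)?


nu = sum_i (n_i - 1)
nu = ((16 - 1) + (11 - 1) + (13 - 1) + (7 - 1))
nu = 15 + 10 + 12 + 6
nu = 43

43


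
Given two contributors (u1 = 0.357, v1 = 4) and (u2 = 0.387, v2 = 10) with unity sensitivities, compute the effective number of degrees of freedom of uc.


uc = sqrt(u1^2 + u2^2) = sqrt(0.357^2 + 0.387^2) = 0.52651496
v_eff = uc^4 / (u1^4/v1 + u2^4/v2)
= 0.52651496^4 / (0.357^4/4 + 0.387^4/10)
= 0.076849821 / 0.0063038872
v_eff = 12.1909

12.1909


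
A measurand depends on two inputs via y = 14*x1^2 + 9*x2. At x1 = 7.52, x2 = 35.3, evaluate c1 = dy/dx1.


y = 14*x1^2 + 9*x2
dy/dx1 = 2*14*x1
Evaluate at x1 = 7.52: c1 = 28 * 7.52
c1 = 210.5600

210.5600


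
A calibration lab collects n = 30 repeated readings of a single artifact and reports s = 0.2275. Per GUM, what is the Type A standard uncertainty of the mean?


u_A = s / sqrt(n)
u_A = 0.2275 / sqrt(30)
u_A = 0.2275 / 5.4772256
u_A = 0.0415

0.0415


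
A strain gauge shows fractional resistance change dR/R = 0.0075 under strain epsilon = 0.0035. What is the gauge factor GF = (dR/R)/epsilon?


GF = (dR/R) / epsilon
= 0.0075 / 0.0035
= 2.1429

2.1429


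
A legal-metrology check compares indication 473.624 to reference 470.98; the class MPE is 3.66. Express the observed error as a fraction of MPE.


e = indication - reference = 473.624 - 470.98 = 2.6440
|e| = 2.6440
ratio = |e| / MPE = 2.6440 / 3.66
ratio = 0.7224

0.7224


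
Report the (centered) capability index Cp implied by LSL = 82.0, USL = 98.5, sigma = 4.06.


Cp = (USL - LSL) / (6 * sigma)
= (98.5 - 82.0) / (6 * 4.06)
= 16.5000 / 24.3600
= 0.6773

0.6773


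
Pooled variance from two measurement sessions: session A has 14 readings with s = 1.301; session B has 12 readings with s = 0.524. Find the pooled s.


s_p = sqrt(((n1-1)*s1^2 + (n2-1)*s2^2) / (n1+n2-2))
numerator = (14-1)*1.301^2 + (12-1)*0.524^2 = 22.003813 + 3.020336 = 25.024149
denominator = 14 + 12 - 2 = 24
s_p^2 = 25.024149 / 24 = 1.0426729
s_p = sqrt(1.0426729) = 1.0211

1.0211


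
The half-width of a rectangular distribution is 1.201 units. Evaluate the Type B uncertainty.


u_B = half_width / sqrt(3)
u_B = 1.201 / 1.7320508
u_B = 0.6934

0.6934


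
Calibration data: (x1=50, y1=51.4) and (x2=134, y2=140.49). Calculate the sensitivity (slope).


slope = (y2 - y1) / (x2 - x1)
= (140.49 - 51.4) / (134 - 50)
= 89.0900 / 84
= 1.0606

1.0606


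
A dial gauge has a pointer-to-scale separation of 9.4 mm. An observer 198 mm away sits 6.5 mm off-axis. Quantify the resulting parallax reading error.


error = h * offset / d
= 9.4 * 6.5 / 198
= 0.3086

0.3086


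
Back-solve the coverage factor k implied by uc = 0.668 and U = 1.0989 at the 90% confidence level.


k = U / uc
k = 1.0989 / 0.668
k = 1.645

1.645


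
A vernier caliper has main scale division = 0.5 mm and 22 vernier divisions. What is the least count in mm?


LC = MSD / n_div
= 0.5 / 22
= 0.0227

0.0227


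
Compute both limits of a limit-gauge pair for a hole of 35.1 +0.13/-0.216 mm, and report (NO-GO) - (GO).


GO = nominal - lower_tol (smallest hole = maximum material condition)
GO = 35.1 - 0.216 = 34.884
NO-GO = nominal + upper_tol (largest hole = least material condition)
NO-GO = 35.1 + 0.13 = 35.23
spread = NO-GO - GO = 35.23 - 34.884 = 0.3460

0.3460


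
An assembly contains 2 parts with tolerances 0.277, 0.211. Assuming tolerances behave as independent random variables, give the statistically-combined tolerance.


RSS = sqrt(0.277^2 + 0.211^2)
= sqrt(0.12125)
= 0.3482

0.3482


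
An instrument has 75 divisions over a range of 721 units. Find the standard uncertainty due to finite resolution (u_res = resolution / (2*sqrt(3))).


resolution = range / divisions
resolution = 721 / 75 = 9.6133333
u_res = resolution / (2*sqrt(3))
u_res = 9.6133333 / 3.4641016
u_res = 2.7751

2.7751


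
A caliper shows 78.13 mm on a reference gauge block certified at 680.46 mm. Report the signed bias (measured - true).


Systematic error = measured - true
= 78.13 - 680.46
= -602.3300

-602.3300


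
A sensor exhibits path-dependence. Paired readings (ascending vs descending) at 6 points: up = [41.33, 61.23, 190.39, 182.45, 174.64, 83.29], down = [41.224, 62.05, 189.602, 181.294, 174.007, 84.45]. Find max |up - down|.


|41.33 - 41.224| = 0.1060
|61.23 - 62.05| = 0.8200
|190.39 - 189.602| = 0.7880
|182.45 - 181.294| = 1.1560
|174.64 - 174.007| = 0.6330
|83.29 - 84.45| = 1.1600
hysteresis = max(diffs) = 1.1600

1.1600


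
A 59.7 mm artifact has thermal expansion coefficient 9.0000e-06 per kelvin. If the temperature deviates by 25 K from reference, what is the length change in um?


dL = L * alpha * dT
= 59.7 * 9.0000e-06 * 25
= 0.0134325 mm
dL_um = 0.0134325 * 1000 = 13.4325 um

13.4325


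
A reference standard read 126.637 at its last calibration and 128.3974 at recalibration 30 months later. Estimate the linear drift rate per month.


rate = (v2 - v1) / months
= (128.3974 - 126.637) / 30
= 1.7604 / 30
= 0.0587

0.0587


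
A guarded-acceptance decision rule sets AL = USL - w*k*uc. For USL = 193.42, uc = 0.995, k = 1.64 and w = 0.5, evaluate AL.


U = k * uc = 1.64 * 0.995 = 1.6318
guard band g = w * U = 0.5 * 1.6318 = 0.8159
AL = USL - g = 193.42 - 0.8159
AL = 192.6041

192.6041


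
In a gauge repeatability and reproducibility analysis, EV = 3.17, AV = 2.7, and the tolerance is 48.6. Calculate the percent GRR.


GRR = sqrt(EV^2 + AV^2) = sqrt(3.17^2 + 2.7^2) = 4.1640005
%GRR = GRR / tol * 100 = 4.1640005 / 48.6 * 100
%GRR = 8.5679

8.5679


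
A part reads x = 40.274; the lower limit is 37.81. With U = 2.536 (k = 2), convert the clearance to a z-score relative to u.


u = U / k = 2.536 / 2 = 1.268
margin = |LSL - x| = |37.81 - 40.274| = 2.464
z = margin / u = 2.464 / 1.268
z = 1.9432

1.9432


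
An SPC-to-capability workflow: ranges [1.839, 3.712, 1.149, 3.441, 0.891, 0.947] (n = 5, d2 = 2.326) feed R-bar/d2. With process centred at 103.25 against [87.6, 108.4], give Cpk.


R_bar = (1.839 + 3.712 + 1.149 + 3.441 + 0.891 + 0.947) / 6 = 1.9965
sigma = R_bar / d2 = 1.9965 / 2.326 = 0.8583405
Cp = (USL - LSL)/(6*sigma) = (108.4 - 87.6)/(6*0.8583405) = 4.0388
Cpu = (108.4 - 103.25)/(3*0.8583405) = 2.0000
Cpl = (103.25 - 87.6)/(3*0.8583405) = 6.0776
Cpk = min(Cpu, Cpl) = 2.0000

2.0000


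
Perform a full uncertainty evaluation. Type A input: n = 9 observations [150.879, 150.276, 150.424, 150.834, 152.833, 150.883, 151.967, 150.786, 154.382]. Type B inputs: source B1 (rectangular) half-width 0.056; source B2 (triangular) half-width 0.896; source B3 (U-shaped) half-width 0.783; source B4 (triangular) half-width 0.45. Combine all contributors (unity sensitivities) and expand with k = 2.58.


mean = (150.879 + 150.276 + 150.424 + 150.834 + 152.833 + 150.883 + 151.967 + 150.786 + 154.382) / 9 = 151.4737778
s = sqrt(sum((x - mean)^2)/(n-1)) = 1.3541763
u_A = s / sqrt(n) = 1.3541763 / sqrt(9) = 0.4513921
u_B1 = 0.056 / sqrt(3) = 0.032331615
u_B2 = 0.896 / sqrt(6) = 0.36579047
u_B3 = 0.783 / sqrt(2) = 0.55366461
u_B4 = 0.45 / sqrt(6) = 0.18371173
uc = sqrt(0.4513921^2 + 0.032331615^2 + 0.36579047^2 + 0.55366461^2 + 0.18371173^2) = 0.82395226
U = k * uc = 2.58 * 0.82395226
U = 2.1258

2.1258


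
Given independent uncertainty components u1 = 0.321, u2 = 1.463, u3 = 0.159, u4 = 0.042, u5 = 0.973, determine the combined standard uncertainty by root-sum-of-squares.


uc = sqrt(0.321^2 + 1.463^2 + 0.159^2 + 0.042^2 + 0.973^2)
uc = sqrt(3.217184)
uc = 1.7937

1.7937


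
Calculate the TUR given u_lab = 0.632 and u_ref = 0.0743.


TUR = u_lab / u_ref
= 0.632 / 0.0743
= 8.5061

8.5061


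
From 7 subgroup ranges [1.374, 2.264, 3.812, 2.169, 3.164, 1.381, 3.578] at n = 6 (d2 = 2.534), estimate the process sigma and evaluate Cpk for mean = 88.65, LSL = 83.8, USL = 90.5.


R_bar = (1.374 + 2.264 + 3.812 + 2.169 + 3.164 + 1.381 + 3.578) / 7 = 2.5345714
sigma = R_bar / d2 = 2.5345714 / 2.534 = 1.0002255
Cp = (USL - LSL)/(6*sigma) = (90.5 - 83.8)/(6*1.0002255) = 1.1164
Cpu = (90.5 - 88.65)/(3*1.0002255) = 0.6165
Cpl = (88.65 - 83.8)/(3*1.0002255) = 1.6163
Cpk = min(Cpu, Cpl) = 0.6165

0.6165


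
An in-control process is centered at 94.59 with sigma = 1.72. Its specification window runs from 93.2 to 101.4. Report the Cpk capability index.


Cpu = (USL - mean) / (3*sigma) = (101.4 - 94.59) / (3*1.72) = 1.3198
Cpl = (mean - LSL) / (3*sigma) = (94.59 - 93.2) / (3*1.72) = 0.2694
Cpk = min(Cpu, Cpl) = 0.2694

0.2694


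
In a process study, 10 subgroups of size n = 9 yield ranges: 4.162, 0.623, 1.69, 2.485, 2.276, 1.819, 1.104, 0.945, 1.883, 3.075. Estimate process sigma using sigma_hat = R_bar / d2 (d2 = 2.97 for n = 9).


R_bar = (4.162 + 0.623 + 1.69 + 2.485 + 2.276 + 1.819 + 1.104 + 0.945 + 1.883 + 3.075) / 10
R_bar = 20.062 / 10 = 2.0062
sigma_hat = R_bar / d2 = 2.0062 / 2.97 = 0.6755

0.6755


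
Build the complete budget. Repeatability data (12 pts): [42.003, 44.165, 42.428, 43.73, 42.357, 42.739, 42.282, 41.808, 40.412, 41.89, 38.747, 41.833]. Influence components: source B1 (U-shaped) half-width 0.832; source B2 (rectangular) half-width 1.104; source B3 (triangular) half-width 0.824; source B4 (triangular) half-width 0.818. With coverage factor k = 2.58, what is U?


mean = (42.003 + 44.165 + 42.428 + 43.73 + 42.357 + 42.739 + 42.282 + 41.808 + 40.412 + 41.89 + 38.747 + 41.833) / 12 = 42.03283333
s = sqrt(sum((x - mean)^2)/(n-1)) = 1.4072566
u_A = s / sqrt(n) = 1.4072566 / sqrt(12) = 0.40623999
u_B1 = 0.832 / sqrt(2) = 0.58831284
u_B2 = 1.104 / sqrt(3) = 0.6373947
u_B3 = 0.824 / sqrt(6) = 0.33639659
u_B4 = 0.818 / sqrt(6) = 0.3339471
uc = sqrt(0.40623999^2 + 0.58831284^2 + 0.6373947^2 + 0.33639659^2 + 0.3339471^2) = 1.06869
U = k * uc = 2.58 * 1.06869
U = 2.7572

2.7572


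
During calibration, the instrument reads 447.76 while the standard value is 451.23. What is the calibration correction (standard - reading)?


Correction = standard - reading
= 451.23 - 447.76
= 3.4700

3.4700


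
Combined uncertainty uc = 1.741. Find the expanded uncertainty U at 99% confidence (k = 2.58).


U = k * uc
U = 2.58 * 1.741
U = 4.4918

4.4918


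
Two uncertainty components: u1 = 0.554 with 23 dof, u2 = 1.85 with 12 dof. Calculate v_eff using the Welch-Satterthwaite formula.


uc = sqrt(u1^2 + u2^2) = sqrt(0.554^2 + 1.85^2) = 1.9311696
v_eff = uc^4 / (u1^4/v1 + u2^4/v2)
= 1.9311696^4 / (0.554^4/23 + 1.85^4/12)
= 13.908544 / 0.98022106
v_eff = 14.1892

14.1892
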